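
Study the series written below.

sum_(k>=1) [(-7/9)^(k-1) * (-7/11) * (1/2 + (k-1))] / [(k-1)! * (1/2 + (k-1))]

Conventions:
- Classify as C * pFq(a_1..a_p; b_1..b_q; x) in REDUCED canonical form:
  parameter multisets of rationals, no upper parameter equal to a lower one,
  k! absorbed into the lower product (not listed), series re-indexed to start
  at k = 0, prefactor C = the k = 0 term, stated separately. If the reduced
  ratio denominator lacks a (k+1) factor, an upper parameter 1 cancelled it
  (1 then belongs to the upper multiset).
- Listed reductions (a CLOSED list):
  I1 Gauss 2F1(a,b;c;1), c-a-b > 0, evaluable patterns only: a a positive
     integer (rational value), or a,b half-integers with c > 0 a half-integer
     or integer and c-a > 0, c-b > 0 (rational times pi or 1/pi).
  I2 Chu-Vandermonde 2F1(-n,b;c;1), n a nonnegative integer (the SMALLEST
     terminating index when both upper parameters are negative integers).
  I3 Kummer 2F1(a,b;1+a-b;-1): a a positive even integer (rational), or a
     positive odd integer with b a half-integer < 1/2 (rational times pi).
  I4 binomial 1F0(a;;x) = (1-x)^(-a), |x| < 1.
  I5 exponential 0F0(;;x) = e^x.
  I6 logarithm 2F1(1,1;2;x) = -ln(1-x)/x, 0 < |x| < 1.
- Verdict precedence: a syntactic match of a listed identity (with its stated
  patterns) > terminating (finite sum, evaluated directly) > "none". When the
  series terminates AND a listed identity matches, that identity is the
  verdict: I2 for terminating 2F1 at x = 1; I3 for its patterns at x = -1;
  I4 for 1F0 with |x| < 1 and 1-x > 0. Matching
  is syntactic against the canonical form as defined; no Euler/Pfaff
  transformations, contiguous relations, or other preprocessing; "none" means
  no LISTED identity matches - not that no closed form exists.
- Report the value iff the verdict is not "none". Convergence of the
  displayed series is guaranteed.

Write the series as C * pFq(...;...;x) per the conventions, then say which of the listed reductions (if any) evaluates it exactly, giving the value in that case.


Key step: t_0 = -7/11 here, and striking the common factor k + 1/2 reduces the term (prefactor -7/11).
Adjacent-term ratio: r(k) = (-7/9) * 1 / [(k+1)] - rational; roots negated = parameters, x = (-7/9), C = -7/11.

Canonical form: C = -7/11 times 0F0 with upper {-}, lower {-}, x = -7/9. Verdict: this is the I5 exponential reduction (the 0F0 exponential series at x = -7/9). Hence: (-7/11) * e^(-7/9).


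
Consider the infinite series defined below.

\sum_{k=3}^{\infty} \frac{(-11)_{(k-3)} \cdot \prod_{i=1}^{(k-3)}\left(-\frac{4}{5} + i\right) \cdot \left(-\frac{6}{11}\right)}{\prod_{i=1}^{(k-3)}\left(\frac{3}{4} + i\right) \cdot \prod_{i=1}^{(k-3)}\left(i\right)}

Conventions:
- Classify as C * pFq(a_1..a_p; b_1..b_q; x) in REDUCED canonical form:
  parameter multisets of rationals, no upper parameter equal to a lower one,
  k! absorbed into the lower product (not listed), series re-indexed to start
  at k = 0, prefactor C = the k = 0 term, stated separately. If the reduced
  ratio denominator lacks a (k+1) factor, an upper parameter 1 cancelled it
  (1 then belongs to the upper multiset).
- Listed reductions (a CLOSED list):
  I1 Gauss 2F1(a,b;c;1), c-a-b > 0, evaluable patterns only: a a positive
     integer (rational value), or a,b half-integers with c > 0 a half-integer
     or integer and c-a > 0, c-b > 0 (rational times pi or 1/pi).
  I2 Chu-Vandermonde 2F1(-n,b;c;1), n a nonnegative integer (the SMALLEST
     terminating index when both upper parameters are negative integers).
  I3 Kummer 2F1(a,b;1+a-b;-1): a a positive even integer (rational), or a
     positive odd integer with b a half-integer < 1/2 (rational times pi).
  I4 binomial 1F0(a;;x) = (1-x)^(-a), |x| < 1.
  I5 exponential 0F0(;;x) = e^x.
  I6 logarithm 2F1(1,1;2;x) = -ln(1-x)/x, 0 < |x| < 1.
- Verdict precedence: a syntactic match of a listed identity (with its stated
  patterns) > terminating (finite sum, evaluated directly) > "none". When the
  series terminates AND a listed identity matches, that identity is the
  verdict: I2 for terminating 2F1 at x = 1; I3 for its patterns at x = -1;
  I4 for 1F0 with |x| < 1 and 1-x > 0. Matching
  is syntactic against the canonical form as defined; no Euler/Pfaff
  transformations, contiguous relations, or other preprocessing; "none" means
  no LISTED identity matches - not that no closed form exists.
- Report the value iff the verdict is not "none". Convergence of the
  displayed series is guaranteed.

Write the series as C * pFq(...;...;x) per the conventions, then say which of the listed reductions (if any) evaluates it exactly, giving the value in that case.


At argument 1: a 2F1 with upper {-11, \frac{1}{5}}, lower {\frac{7}{4}}, scaled by C = -\frac{6}{11}. Verdict: the Chu-Vandermonde identity I2 fires (terminating 2F1 at x = 1 with n = 11, b = 1/5, c = \frac{7}{4}). Exact value: -\frac{213611342780274}{624161376953125}.

Structural cue: x = 1 and the product of the first k integers (prefactor -6/11) is k!.
Step ratio: r(k) = 1 * (k-11) (k+\frac{1}{5}) / [(k+\frac{7}{4}) (k+1)] ; factor over Q: parameters, x = 1, and C = -\frac{6}{11}.


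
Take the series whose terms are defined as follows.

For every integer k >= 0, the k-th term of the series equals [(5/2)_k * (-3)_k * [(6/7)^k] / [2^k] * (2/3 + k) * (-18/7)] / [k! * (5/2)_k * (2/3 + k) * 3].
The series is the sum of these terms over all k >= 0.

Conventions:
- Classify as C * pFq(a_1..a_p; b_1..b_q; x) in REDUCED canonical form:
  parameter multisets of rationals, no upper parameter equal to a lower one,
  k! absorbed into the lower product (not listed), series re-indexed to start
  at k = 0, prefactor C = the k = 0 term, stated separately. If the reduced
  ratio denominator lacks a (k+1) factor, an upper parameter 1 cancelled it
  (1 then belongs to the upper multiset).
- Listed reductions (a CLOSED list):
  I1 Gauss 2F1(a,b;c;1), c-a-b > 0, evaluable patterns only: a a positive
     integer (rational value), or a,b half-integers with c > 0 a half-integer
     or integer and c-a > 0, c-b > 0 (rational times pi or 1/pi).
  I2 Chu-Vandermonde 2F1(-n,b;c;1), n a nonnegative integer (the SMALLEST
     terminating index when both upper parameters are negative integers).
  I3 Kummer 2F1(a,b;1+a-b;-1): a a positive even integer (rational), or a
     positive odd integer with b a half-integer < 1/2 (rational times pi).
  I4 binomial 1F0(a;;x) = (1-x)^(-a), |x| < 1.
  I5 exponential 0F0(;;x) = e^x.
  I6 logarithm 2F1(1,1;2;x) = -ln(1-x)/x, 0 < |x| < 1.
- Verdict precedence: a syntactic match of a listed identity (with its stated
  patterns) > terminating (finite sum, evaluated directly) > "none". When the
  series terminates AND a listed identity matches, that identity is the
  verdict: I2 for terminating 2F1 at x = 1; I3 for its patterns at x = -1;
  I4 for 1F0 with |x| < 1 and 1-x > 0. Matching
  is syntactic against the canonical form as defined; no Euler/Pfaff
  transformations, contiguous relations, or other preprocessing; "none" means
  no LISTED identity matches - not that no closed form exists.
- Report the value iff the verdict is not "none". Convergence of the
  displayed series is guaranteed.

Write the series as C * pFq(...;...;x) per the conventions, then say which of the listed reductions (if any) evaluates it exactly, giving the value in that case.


Canonical form: C = -6/7 times 1F0 with upper {-3}, lower {-}, x = 3/7. Verdict: binomial (I4) matches (the 1F0 binomial series: exponent 3, x = 3/7). Exact value: -384/2401.

The tell: t_0 = -6/7 here, and the constant factors (C = -6/7, x = 3/7) combine into one prefactor.
Step ratio: r(k) = (3/7) * (k-3) / [(k+1)] - rational in k. x = (3/7); t_0 = -6/7; negate the roots.


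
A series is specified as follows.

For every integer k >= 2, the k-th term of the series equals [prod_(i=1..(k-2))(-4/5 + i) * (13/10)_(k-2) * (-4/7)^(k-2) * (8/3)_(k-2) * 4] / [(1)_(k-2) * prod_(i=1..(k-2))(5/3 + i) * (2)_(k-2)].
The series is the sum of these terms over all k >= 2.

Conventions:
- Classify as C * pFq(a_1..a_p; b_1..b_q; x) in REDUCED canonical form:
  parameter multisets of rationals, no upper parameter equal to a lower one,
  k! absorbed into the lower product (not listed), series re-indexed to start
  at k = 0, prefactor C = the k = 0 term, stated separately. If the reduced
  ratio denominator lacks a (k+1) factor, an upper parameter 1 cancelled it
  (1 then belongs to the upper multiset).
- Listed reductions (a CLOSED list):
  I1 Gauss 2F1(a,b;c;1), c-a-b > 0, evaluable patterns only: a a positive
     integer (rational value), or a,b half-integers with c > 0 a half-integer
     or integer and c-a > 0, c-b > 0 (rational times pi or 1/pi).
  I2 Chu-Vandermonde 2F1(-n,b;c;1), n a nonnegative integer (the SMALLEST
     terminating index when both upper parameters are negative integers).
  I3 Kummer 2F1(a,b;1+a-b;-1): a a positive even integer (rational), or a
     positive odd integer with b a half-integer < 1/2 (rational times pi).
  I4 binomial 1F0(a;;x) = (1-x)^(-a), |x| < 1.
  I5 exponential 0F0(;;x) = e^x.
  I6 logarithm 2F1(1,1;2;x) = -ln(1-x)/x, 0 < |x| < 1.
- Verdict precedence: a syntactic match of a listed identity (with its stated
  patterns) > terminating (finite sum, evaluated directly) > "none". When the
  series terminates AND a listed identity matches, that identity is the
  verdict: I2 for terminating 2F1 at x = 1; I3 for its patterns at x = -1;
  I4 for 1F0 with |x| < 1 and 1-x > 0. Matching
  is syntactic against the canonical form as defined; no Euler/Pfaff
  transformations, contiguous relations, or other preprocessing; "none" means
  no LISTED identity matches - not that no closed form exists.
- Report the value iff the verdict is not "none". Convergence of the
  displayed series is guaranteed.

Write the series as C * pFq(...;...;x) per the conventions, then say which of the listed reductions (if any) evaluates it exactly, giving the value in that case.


With C = 4: the canonical form is 2F1(1/5, 13/10; 2; -4/7). Verdict: no listed reduction: x = -4/7 and upper {1/5, 13/10} fail every I1-I6 pattern.

First insight: with t_0 = 4, the running product (C = 4) telescopes to a rising factorial.
Adjacent-term ratio: r(k) = (-4/7) * (k+1/5) (k+13/10) / [(k+2) (k+1)] - rational; roots negated = parameters, x = (-4/7), C = 4.


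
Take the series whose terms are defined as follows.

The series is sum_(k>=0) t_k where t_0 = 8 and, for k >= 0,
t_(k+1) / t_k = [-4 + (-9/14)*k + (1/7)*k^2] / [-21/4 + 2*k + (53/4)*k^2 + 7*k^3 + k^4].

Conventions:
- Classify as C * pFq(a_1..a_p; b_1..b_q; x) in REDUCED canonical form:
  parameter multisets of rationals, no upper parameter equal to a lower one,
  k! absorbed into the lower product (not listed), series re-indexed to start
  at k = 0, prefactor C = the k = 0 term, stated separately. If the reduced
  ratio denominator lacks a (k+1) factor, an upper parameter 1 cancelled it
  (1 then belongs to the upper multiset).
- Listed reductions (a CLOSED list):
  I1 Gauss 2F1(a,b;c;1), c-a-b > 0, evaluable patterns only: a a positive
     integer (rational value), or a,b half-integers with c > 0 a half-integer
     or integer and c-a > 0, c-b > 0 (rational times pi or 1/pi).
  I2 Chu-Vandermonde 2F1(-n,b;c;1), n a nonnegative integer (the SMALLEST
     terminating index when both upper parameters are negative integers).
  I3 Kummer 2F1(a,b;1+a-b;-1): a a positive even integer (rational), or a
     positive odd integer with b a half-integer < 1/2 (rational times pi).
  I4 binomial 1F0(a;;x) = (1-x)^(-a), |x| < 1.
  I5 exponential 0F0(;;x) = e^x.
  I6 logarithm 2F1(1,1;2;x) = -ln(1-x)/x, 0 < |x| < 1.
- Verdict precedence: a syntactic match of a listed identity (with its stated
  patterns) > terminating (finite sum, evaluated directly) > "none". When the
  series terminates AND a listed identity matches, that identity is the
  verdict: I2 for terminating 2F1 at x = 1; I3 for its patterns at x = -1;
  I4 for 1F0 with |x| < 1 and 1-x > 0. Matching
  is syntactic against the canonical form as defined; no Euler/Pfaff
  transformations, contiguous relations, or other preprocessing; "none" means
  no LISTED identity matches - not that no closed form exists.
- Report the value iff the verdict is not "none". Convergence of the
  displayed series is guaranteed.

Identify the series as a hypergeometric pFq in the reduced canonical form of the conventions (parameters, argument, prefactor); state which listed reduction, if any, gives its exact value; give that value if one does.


Key step: from the first term 8: roots of the ratio polynomials (C = 8) are the negated parameters.
Ratio: r(k) = (1/7) * (k-8) / [(k-1/2) (k+3) (k+1)] - poly over poly, x = (1/7) from leading terms; C = 8 at k = 0.

At argument 1/7: a 1F2 with upper {-8}, lower {-1/2, 3}, scaled by C = 8. Verdict: terminating. With -8 upstairs the series is a 9-term polynomial sum; evaluated term by term. Its exact value is 46485311048956168/3680899660312875.


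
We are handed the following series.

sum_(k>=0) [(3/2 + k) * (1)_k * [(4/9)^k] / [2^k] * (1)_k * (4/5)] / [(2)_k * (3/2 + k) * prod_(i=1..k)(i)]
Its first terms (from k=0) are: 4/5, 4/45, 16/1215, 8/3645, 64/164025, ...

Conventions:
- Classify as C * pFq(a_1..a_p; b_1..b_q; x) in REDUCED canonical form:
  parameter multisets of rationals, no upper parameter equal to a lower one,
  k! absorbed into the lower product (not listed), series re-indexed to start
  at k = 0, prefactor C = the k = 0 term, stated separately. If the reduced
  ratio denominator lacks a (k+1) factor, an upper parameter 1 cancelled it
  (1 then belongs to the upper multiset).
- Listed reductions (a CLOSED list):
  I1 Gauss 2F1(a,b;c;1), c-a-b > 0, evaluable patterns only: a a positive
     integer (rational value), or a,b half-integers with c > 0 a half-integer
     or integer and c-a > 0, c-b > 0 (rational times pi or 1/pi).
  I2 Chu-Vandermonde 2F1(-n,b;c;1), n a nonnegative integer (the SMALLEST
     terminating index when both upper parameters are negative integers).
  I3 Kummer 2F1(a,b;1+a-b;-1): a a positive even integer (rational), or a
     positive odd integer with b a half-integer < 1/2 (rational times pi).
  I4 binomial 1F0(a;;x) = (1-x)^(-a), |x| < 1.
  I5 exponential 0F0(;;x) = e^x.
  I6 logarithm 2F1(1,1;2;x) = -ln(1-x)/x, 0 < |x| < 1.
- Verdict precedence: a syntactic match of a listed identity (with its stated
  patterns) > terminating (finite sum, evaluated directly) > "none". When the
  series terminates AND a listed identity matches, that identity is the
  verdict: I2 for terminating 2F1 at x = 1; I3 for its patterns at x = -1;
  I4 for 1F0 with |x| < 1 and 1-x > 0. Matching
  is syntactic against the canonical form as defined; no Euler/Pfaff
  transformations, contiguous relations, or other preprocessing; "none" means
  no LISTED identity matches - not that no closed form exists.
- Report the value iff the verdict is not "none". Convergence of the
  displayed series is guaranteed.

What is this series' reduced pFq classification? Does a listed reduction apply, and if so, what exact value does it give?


x = 2/9 here; the reduced form reads 2F1, upper {1, 1}, lower {2}, C = 4/5. Verdict (x = 2/9): the I6 logarithm reduction applies (the logarithm: parameters (1,1;2), x = 2/9). Its exact value is (-18/5) * ln(7/9).

First insight: t_0 being 4/5, k + 3/2 divides numerator and denominator alike; C = 4/5 after cancelling.
Term ratio: r(k) = (2/9) * (k+1) (k+1) / [(k+2) (k+1)] - rational in k, leading ratio (2/9); with t_0 = 4/5, classification follows.


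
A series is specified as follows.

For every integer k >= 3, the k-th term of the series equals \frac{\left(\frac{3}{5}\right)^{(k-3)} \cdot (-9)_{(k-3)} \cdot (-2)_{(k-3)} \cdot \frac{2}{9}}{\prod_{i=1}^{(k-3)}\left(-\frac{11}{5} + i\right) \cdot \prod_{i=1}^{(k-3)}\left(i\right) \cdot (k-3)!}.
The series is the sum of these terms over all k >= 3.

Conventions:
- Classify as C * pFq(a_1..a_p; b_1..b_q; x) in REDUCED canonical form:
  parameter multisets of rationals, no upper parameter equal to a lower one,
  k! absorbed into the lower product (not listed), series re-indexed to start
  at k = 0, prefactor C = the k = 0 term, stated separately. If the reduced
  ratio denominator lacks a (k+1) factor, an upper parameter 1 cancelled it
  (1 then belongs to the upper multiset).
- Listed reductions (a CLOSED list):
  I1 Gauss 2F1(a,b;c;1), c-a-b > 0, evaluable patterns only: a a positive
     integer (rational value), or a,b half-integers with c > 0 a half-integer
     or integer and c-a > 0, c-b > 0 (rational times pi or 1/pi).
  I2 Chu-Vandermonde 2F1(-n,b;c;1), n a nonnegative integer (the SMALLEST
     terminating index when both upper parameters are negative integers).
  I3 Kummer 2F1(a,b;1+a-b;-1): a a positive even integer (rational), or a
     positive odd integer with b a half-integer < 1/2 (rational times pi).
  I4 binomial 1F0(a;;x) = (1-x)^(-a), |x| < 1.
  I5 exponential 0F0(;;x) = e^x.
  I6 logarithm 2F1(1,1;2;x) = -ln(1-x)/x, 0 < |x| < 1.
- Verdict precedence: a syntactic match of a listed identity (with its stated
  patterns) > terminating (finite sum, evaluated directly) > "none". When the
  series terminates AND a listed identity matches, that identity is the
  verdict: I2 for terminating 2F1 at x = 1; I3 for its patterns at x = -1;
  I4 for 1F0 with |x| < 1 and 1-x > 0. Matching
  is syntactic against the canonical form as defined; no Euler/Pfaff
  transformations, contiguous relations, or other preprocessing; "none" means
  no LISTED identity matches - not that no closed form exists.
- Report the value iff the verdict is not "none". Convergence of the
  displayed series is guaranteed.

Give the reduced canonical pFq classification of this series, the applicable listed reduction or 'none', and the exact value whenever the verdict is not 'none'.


At argument \frac{3}{5}: a 2F2 with upper {-9, -2}, lower {-\frac{6}{5}, 1}, scaled by C = \frac{2}{9}. Verdict: terminating. (-2)_k vanishes past k = 2, leaving a 3-term sum, computed directly. Sum: \frac{92}{9}.

Structural cue: t_0 = \frac{2}{9} here, and the lower running product (prefactor 2/9) is a rising factorial.
Ratio: r(k) = \frac{3}{5} * (k-9) (k-2) / [(k-\frac{6}{5}) (k+1) (k+1)] - rational in k, leading ratio \frac{3}{5}; with t_0 = \frac{2}{9}, classification follows.


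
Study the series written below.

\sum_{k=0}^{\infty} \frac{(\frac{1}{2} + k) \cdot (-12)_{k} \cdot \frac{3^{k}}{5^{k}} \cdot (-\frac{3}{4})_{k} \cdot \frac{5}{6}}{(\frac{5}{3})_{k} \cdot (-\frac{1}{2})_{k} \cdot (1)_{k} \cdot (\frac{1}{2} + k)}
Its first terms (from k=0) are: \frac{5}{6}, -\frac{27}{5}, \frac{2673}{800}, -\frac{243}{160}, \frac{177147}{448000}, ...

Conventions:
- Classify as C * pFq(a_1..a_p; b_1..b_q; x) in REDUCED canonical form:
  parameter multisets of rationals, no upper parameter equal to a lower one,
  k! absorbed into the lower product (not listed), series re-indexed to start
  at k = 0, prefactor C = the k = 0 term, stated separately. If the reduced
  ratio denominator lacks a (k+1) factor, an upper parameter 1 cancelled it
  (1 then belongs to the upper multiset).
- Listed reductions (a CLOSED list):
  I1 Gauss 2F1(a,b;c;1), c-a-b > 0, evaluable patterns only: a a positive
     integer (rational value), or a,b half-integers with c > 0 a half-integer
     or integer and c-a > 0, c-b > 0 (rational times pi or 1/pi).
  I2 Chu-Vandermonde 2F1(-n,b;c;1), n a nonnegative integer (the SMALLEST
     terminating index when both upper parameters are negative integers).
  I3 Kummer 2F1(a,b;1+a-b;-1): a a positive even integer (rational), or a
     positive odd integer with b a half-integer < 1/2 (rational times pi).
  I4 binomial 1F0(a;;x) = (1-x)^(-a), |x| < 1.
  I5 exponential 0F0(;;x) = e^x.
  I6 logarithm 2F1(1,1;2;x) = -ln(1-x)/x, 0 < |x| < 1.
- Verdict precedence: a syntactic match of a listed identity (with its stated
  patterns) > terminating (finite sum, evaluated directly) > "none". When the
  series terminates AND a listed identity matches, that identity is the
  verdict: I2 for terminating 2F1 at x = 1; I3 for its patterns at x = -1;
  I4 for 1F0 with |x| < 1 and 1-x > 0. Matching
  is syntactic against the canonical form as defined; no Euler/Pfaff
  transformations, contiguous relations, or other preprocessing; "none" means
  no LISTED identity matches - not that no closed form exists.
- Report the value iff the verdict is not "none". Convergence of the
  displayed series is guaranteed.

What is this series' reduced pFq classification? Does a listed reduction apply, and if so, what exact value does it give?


The tell: from the first term \frac{5}{6}: (1)_k (prefactor 5/6) is k! itself.
Ratio: r(k) = \frac{3}{5} * (k-12) (k-\frac{3}{4}) / [(k-\frac{1}{2}) (k+\frac{5}{3}) (k+1)] ; factor over Q: parameters, x = \frac{3}{5}, and C = \frac{5}{6}.

At argument \frac{3}{5}: a 2F2 with upper {-12, -\frac{3}{4}}, lower {-\frac{1}{2}, \frac{5}{3}}, scaled by C = \frac{5}{6}. Verdict: terminating at k = 12: the factor (-12)_k kills every later term; summing the 13 survivors is exact. Exact value: -\frac{21884078252681670767010569}{9098791403520000000000000}.


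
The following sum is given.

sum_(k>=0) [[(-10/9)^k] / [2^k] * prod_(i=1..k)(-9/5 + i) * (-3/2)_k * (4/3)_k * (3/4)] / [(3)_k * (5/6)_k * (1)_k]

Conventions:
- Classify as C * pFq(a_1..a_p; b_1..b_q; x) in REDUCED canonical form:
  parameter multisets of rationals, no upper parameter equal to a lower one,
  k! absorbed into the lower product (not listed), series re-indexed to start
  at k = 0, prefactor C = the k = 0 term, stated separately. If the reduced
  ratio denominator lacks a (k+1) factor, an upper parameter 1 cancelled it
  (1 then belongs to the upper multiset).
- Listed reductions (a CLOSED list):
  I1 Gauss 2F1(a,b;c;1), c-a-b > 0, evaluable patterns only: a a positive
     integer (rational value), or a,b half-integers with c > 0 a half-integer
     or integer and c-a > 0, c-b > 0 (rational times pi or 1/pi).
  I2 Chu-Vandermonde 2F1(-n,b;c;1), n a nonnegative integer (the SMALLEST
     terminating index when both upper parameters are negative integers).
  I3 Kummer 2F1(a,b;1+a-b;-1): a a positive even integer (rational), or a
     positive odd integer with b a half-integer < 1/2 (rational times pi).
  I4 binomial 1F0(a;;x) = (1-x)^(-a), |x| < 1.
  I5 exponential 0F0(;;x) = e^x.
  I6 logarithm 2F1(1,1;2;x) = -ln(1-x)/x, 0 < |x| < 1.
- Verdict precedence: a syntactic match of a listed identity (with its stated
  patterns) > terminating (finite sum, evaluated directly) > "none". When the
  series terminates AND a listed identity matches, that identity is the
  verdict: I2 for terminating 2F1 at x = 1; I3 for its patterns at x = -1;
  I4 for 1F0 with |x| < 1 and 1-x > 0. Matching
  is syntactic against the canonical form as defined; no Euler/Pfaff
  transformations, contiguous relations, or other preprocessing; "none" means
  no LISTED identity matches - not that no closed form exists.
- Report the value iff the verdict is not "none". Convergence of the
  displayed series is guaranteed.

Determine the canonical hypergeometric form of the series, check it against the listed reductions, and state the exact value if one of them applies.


With C = 3/4: the canonical form is 3F2(-3/2, -4/5, 4/3; 5/6, 3; -5/9). Verdict: none. A 3F2 with upper {-3/2, -4/5, 4/3} fits none of I1-I6 at x = -5/9; the sum runs forever.

Key observation: with t_0 = 3/4, (1)_k (C = 3/4) is k! itself.
Adjacent-term ratio: r(k) = (-5/9) * (k-3/2) (k-4/5) (k+4/3) / [(k+5/6) (k+3) (k+1)] - rational in k. x = (-5/9); t_0 = 3/4; negate the roots.


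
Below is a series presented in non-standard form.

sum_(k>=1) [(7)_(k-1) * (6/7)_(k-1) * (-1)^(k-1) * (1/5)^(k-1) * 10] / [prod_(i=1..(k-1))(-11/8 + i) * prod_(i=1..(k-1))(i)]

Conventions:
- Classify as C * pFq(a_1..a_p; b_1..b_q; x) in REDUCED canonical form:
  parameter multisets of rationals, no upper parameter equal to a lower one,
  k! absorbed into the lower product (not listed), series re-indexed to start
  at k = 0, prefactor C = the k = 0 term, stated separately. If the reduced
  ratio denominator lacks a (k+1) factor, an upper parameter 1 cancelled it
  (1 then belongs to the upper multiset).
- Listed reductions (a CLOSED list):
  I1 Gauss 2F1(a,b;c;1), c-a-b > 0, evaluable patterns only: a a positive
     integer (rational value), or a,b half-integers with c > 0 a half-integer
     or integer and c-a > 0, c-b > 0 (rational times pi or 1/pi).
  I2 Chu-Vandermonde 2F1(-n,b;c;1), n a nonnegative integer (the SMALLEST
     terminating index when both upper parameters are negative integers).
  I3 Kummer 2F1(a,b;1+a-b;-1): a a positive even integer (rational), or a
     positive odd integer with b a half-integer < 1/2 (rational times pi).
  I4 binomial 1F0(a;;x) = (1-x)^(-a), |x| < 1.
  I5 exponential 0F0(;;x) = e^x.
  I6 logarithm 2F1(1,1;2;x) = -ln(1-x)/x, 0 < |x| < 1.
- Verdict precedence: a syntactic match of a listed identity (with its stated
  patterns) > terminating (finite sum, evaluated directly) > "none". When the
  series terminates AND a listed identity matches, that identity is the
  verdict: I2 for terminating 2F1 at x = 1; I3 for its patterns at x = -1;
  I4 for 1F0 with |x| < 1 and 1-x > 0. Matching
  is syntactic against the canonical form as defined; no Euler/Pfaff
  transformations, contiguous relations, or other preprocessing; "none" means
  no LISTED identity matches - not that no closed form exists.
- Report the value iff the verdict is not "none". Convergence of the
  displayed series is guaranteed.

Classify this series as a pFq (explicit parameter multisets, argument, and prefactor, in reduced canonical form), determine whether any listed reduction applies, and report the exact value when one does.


Reduced: x = -1/5, 2F1, upper = {6/7, 7}, lower = {-3/8}, C = 10. Verdict: none - this 2F1 at x = -1/5 matches no listed pattern, and upper {6/7, 7} holds no stopper.

Structural cue: t_0 being 10, the product of the first k integers (C = 10, x = -1/5) is k!.
Ratio: r(k) = (-1/5) * (k+6/7) (k+7) / [(k-3/8) (k+1)] - rational in k, leading ratio (-1/5); with t_0 = 10, classification follows.


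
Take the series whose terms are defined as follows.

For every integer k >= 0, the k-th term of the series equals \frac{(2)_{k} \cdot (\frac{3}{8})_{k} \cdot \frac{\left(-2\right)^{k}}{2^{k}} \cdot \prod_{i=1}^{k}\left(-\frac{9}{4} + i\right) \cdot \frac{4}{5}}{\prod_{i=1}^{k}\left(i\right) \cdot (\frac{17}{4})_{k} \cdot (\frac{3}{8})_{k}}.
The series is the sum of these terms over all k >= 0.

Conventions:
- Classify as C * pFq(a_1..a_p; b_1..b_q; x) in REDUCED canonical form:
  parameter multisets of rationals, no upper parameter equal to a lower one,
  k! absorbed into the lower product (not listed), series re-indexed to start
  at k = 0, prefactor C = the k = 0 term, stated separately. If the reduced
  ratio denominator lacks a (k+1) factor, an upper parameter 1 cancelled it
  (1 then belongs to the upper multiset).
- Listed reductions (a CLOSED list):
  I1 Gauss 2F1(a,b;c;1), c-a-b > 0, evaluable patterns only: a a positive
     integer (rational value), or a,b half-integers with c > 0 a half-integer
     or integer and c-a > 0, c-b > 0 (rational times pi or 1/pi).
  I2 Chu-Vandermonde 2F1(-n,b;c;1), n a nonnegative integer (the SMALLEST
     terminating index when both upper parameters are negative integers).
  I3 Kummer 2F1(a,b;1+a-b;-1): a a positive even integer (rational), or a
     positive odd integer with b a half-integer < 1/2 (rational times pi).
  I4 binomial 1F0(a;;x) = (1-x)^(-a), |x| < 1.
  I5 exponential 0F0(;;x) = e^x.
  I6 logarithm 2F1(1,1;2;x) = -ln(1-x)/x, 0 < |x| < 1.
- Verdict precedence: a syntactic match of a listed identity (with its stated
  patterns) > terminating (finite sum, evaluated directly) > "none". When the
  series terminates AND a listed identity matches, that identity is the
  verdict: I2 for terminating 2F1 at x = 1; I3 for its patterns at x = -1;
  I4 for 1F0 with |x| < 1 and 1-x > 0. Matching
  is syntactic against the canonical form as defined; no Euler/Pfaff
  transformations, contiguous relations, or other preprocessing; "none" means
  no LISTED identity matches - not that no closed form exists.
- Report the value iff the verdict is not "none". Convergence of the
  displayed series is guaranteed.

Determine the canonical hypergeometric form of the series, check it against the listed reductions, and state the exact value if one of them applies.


Prefactor \frac{4}{5}, argument -1: 2F1 with upper {-\frac{5}{4}, 2} over lower {\frac{17}{4}}. Verdict: this is Kummer (I3) (x = -1; c = \frac{17}{4} equals 1+a-b for upper {-\frac{5}{4}, 2}: listed pattern). Hence: \frac{13}{10}.

First insight: x = -1 and the two k-th powers (C = 4/5) combine into one argument.
Step ratio: r(k) = -1 * (k-\frac{5}{4}) (k+2) / [(k+\frac{17}{4}) (k+1)] - rational; roots negated = parameters, x = -1, C = \frac{4}{5}.


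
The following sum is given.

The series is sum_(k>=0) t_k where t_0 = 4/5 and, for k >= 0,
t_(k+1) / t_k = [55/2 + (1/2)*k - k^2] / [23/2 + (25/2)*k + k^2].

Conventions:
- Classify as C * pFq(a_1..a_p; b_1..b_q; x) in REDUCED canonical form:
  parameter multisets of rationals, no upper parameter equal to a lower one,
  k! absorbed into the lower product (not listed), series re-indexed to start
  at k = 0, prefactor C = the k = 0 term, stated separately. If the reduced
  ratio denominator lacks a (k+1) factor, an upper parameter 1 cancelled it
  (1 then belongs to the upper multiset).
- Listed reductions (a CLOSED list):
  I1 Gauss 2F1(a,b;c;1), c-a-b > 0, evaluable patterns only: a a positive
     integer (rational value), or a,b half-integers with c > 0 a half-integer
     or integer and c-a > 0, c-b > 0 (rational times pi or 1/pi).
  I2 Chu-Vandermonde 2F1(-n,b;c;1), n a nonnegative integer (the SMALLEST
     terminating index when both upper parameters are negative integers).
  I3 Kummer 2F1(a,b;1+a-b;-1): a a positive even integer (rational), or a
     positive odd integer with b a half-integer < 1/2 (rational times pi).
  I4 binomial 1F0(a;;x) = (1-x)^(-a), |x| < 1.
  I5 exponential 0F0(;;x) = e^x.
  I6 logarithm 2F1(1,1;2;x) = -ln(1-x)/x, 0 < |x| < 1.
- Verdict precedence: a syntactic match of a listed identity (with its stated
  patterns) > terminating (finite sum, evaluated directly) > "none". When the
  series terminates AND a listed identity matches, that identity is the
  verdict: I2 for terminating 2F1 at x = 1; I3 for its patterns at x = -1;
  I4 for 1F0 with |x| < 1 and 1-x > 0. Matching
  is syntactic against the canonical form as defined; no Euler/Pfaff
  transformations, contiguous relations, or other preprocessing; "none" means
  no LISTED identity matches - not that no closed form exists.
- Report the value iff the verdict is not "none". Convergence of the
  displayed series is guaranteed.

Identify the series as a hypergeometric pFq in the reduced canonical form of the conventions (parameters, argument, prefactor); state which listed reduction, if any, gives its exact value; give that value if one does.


Canonical form: C = 4/5 times 2F1 with upper {-11/2, 5}, lower {23/2}, x = -1. Verdict: Kummer's theorem (I3) applies (x = -1; c = 23/2 equals 1+a-b for upper {-11/2, 5}: listed pattern). Exact value: (8729721/4194304) * pi.

Key observation: t_0 being 4/5, roots of the ratio polynomials (prefactor 4/5) are the negated parameters.
Ratio: r(k) = (-1) * (k-11/2) (k+5) / [(k+23/2) (k+1)] ; factor over Q: parameters, x = (-1), and C = 4/5.


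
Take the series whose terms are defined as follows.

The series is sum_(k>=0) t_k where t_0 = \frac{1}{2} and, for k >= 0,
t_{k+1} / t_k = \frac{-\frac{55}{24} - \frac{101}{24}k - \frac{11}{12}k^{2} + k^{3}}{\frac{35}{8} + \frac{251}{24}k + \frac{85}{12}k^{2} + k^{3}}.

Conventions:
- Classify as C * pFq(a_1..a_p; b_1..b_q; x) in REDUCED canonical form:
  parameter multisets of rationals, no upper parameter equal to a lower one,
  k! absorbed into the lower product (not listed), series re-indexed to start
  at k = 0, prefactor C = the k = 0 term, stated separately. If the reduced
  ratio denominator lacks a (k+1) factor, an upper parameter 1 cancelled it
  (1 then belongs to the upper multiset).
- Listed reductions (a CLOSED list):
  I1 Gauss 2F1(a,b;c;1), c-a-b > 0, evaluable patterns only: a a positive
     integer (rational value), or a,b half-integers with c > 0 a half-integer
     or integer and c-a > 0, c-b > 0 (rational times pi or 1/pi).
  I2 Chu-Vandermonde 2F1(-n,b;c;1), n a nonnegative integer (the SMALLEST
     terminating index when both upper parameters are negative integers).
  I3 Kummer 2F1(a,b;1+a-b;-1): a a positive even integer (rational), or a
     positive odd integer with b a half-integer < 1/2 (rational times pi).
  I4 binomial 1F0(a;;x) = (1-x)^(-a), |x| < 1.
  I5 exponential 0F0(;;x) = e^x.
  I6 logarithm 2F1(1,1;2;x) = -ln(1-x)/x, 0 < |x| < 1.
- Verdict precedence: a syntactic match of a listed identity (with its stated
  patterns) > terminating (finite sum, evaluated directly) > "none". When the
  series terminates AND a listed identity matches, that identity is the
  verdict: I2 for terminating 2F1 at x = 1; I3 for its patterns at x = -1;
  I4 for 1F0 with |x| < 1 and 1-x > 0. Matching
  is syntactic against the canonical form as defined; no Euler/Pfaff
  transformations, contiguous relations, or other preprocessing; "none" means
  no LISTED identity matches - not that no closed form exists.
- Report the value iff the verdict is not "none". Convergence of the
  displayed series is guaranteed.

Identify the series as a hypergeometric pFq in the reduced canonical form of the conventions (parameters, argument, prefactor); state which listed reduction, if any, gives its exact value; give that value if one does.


With C = \frac{1}{2}: the canonical form is 2F1(-\frac{11}{4}, 1; \frac{21}{4}; 1). Verdict: Gauss (I1, integer-parameter pattern) applies (x = 1: the Gamma ratio telescopes since c-a-b = 7 > 0 and a = 1 in Z>0). Its exact value is \frac{17}{56}.

Key step: x = 1 and the parameter 5/6 appears in both the upper and lower lists and cancels.
Step ratio: r(k) = 1 * (k-\frac{11}{4}) (k+1) / [(k+\frac{21}{4}) (k+1)] - rational; roots negated = parameters, x = 1, C = \frac{1}{2}.


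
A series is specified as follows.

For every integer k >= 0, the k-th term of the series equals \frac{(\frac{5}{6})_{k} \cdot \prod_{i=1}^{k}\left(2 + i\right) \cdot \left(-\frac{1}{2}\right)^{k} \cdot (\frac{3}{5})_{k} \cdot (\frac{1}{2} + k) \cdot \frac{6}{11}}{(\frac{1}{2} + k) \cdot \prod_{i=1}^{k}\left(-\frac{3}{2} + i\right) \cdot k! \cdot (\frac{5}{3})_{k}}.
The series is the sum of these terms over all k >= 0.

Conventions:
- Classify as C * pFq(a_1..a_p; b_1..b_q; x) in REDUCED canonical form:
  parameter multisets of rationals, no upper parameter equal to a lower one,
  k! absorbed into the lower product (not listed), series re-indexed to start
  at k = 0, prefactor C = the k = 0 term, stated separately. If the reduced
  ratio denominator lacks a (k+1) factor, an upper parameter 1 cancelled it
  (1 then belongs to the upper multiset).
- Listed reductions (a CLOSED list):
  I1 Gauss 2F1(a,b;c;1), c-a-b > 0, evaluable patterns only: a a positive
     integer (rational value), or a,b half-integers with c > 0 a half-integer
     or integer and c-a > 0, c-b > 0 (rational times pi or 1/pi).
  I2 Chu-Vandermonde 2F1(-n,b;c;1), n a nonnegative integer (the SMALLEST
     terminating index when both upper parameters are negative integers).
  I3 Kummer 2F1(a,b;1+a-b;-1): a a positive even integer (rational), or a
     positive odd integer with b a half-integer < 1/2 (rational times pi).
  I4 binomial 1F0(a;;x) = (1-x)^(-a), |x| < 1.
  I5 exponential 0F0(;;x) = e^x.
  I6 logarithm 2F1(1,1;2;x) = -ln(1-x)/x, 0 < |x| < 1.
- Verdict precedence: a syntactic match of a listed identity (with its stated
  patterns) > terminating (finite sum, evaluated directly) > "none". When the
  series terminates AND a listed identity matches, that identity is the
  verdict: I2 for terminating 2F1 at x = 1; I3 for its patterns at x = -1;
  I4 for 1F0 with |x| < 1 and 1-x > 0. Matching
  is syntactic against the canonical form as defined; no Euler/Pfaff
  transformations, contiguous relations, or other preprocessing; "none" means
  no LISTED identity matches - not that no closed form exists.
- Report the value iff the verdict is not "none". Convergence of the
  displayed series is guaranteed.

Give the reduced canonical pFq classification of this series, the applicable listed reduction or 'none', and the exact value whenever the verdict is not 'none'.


Key step: from the first term \frac{6}{11}: the running product (C = 6/11) telescopes to a rising factorial.
Ratio: r(k) = -\frac{1}{2} * (k+\frac{3}{5}) (k+\frac{5}{6}) (k+3) / [(k-\frac{1}{2}) (k+\frac{5}{3}) (k+1)] - rational; roots negated = parameters, x = -\frac{1}{2}, C = \frac{6}{11}.

Canonical form: C = \frac{6}{11} times 3F2 with upper {\frac{3}{5}, \frac{5}{6}, 3}, lower {-\frac{1}{2}, \frac{5}{3}}, x = -\frac{1}{2}. Verdict: none. A 3F2 with upper {\frac{3}{5}, \frac{5}{6}, 3} fits none of I1-I6 at x = -\frac{1}{2}; the sum runs forever.


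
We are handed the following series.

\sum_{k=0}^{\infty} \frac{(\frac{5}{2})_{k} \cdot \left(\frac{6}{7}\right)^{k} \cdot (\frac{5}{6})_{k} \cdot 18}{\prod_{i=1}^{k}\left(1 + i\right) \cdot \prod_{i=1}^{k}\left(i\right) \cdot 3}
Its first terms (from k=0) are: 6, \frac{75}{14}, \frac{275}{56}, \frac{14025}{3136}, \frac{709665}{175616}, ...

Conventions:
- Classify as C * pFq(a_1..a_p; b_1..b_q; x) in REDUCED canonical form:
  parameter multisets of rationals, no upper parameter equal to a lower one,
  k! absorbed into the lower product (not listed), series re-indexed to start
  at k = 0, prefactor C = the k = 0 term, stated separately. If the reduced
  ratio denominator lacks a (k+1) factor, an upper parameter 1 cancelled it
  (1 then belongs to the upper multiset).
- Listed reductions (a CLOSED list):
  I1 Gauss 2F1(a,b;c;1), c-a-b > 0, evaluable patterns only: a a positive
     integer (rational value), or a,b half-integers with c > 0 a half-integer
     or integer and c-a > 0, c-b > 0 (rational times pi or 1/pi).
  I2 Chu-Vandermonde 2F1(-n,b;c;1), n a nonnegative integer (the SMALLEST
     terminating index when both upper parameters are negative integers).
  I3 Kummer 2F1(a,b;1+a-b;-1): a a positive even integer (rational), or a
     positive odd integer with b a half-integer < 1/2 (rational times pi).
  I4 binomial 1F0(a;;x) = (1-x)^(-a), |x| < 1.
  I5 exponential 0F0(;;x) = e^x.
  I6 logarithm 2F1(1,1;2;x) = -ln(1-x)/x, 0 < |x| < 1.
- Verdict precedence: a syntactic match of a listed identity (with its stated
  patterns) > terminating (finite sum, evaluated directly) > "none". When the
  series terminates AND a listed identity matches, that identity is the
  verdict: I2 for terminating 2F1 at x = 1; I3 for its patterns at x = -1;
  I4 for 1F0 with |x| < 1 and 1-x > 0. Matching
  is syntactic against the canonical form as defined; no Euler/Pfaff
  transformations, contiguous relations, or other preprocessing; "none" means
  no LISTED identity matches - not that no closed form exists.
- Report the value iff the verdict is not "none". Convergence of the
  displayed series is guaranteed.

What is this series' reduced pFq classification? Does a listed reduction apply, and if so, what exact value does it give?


The series (x = \frac{6}{7}) is 2F1: upper {\frac{5}{6}, \frac{5}{2}}, lower {2}, prefactor 6. Verdict: none. Every listed pattern misses the 2F1 form at \frac{6}{7}, upper {\frac{5}{6}, \frac{5}{2}}.

Structural cue: t_0 = 6 here, and the product of the first k integers (C = 6) is k!.
Step ratio: r(k) = \frac{6}{7} * (k+\frac{5}{6}) (k+\frac{5}{2}) / [(k+2) (k+1)] - rational in k, leading ratio \frac{6}{7}; with t_0 = 6, classification follows.


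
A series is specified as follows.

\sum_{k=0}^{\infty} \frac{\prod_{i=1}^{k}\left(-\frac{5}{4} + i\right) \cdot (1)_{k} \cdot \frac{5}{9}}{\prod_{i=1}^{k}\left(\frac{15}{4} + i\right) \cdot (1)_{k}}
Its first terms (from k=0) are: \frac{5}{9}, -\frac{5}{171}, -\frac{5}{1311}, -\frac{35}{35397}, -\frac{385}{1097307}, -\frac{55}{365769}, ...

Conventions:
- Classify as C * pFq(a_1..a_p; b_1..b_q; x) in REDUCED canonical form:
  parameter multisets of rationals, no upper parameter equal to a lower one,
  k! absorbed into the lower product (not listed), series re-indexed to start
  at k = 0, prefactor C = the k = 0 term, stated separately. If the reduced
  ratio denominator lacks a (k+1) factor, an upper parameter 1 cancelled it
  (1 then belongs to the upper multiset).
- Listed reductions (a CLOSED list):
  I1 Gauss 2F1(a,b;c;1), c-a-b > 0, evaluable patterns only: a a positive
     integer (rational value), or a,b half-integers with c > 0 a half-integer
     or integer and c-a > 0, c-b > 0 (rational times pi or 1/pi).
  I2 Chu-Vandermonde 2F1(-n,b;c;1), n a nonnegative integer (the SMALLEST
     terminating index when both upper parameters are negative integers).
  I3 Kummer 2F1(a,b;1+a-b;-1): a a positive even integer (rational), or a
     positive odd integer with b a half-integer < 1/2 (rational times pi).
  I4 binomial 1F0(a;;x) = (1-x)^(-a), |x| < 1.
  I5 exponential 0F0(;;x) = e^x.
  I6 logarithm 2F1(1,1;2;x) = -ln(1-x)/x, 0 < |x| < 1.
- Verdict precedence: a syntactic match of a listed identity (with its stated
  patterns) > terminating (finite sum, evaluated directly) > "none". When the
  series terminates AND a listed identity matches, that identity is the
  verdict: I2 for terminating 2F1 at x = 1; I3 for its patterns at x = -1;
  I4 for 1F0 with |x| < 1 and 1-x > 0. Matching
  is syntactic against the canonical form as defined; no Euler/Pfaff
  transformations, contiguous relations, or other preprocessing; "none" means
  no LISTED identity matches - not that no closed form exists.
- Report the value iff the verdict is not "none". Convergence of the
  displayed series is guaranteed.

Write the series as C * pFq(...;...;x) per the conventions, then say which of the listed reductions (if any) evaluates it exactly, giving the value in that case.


The series (x = 1) is 2F1: upper {-\frac{1}{4}, 1}, lower {\frac{19}{4}}, prefactor \frac{5}{9}. Verdict: Gauss (I1, integer-parameter pattern) matches (x = 1: the Gamma ratio telescopes since c-a-b = 4 > 0 and a = 1 in Z>0). Sum: \frac{25}{48}.

The tell: t_0 being \frac{5}{9}, the running product (prefactor 5/9) telescopes to a rising factorial.
Adjacent-term ratio: r(k) = 1 * (k-\frac{1}{4}) (k+1) / [(k+\frac{19}{4}) (k+1)] ; factor over Q: parameters, x = 1, and C = \frac{5}{9}.
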